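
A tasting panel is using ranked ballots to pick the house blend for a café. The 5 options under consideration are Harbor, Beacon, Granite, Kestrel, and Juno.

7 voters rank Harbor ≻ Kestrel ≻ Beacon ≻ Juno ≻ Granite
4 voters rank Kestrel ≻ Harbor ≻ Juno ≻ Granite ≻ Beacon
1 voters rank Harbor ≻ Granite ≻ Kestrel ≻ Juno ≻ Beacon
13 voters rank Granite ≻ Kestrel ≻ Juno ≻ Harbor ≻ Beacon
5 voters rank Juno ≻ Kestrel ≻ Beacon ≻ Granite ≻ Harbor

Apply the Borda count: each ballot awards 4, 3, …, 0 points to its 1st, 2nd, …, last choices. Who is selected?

Borda scores:
  Harbor: 7·4 + 4·3 + 4 + 13·1 + 5·0 = 57
  Beacon: 7·2 + 4·0 + 0 + 13·0 + 5·2 = 24
  Granite: 7·0 + 4·1 + 3 + 13·4 + 5·1 = 64
  Kestrel: 7·3 + 4·4 + 2 + 13·3 + 5·3 = 93
  Juno: 7·1 + 4·2 + 1 + 13·2 + 5·4 = 62
Kestrel has the highest total.

Kestrel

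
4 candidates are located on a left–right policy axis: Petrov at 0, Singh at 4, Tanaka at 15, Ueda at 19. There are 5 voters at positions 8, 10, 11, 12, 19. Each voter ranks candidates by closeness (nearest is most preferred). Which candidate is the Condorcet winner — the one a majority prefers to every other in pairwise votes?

With single-peaked preferences on a line, the Condorcet winner is the candidate closest to the median voter.
The median voter (position 11) is closest to Tanaka at 15.
Check: Tanaka vs Singh — voters closer to Tanaka: 4 of 5.

Tanaka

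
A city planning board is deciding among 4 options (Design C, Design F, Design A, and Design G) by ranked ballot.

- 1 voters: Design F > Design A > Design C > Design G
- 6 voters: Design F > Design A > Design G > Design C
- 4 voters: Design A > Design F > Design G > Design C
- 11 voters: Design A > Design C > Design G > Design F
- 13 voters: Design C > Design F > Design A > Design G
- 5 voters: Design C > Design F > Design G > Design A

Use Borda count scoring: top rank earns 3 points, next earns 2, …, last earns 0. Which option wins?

Borda scores:
  Design C: 1 + 6·0 + 4·0 + 11·2 + 13·3 + 5·3 = 77
  Design F: 3 + 6·3 + 4·2 + 11·0 + 13·2 + 5·2 = 65
  Design A: 2 + 6·2 + 4·3 + 11·3 + 13·1 + 5·0 = 72
  Design G: 0 + 6·1 + 4·1 + 11·1 + 13·0 + 5·1 = 26
Design C has the highest total.

Design C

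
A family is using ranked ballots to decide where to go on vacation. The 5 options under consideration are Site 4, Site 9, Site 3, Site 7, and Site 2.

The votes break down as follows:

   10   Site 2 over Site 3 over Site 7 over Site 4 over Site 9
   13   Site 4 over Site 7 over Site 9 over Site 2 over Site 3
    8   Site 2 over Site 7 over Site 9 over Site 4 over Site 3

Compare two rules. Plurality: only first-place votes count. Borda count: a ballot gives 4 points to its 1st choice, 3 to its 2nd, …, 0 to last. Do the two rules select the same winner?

Plurality first-place counts: Site 4 13, Site 9 0, Site 3 0, Site 7 0, Site 2 18 → Site 2.
Borda totals: Site 4 70, Site 9 42, Site 3 30, Site 7 83, Site 2 85 → Site 2.
The two rules agree on Site 2.

Yes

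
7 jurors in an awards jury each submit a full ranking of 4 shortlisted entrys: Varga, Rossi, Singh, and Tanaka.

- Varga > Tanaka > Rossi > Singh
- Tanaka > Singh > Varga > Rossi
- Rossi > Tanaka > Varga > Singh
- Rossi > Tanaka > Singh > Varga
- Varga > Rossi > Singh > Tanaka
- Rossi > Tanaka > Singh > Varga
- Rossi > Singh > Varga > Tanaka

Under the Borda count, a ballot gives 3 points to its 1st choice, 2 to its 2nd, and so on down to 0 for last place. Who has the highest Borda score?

Rossi

Borda scores:
  Varga: 3 + 1 + 1 + 0 + 3 + 0 + 1 = 9
  Rossi: 1 + 0 + 3 + 3 + 2 + 3 + 3 = 15
  Singh: 0 + 2 + 0 + 1 + 1 + 1 + 2 = 7
  Tanaka: 2 + 3 + 2 + 2 + 0 + 2 + 0 = 11
Rossi has the highest total.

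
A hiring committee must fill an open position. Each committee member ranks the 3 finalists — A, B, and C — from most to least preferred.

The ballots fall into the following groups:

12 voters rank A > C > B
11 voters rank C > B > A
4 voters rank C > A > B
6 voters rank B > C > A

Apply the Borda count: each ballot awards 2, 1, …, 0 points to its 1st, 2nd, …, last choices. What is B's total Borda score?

23

Borda scores:
  A: 12·2 + 11·0 + 4·1 + 6·0 = 28
  B: 12·0 + 11·1 + 4·0 + 6·2 = 23
  C: 12·1 + 11·2 + 4·2 + 6·1 = 48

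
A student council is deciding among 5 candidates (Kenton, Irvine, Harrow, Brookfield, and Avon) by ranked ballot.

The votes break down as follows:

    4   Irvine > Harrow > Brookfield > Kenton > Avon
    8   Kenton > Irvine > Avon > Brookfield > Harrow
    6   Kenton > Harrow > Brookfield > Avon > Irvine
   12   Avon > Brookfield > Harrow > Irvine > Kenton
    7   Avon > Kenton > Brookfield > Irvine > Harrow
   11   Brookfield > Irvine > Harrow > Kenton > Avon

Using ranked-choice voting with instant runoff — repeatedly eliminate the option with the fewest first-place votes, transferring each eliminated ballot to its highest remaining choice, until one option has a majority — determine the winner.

Round 1: Avon 19, Kenton 14, Brookfield 11, Irvine 4, Harrow 0. Harrow has the fewest and is eliminated.
Round 2: Avon 19, Kenton 14, Brookfield 11, Irvine 4. Irvine has the fewest and is eliminated.
Round 3: Avon 19, Brookfield 15, Kenton 14. Kenton has the fewest and is eliminated.
Round 4: Avon 27, Brookfield 21. Avon has a majority.

Avon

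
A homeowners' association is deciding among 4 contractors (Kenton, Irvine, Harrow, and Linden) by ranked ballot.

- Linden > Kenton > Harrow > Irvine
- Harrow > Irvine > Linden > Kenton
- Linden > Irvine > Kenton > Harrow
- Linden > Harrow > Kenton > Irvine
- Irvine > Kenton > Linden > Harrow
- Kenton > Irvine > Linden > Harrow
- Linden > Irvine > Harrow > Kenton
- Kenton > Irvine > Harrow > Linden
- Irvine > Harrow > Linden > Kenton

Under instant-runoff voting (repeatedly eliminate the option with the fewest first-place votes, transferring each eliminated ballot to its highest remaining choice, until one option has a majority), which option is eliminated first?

Round 1: Linden 4, Kenton 2, Irvine 2, Harrow 1. Harrow has the fewest and is eliminated.
Round 2: Linden 4, Irvine 3, Kenton 2. Kenton has the fewest and is eliminated.
Round 3: Irvine 5, Linden 4. Irvine has a majority.

Harrow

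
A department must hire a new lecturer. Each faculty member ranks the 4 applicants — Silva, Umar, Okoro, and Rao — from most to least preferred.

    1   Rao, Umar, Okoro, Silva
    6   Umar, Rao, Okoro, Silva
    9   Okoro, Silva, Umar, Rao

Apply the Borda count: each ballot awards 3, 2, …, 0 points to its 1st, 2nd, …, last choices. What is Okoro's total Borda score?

34

Borda scores:
  Silva: 0 + 6·0 + 9·2 = 18
  Umar: 2 + 6·3 + 9·1 = 29
  Okoro: 1 + 6·1 + 9·3 = 34
  Rao: 3 + 6·2 + 9·0 = 15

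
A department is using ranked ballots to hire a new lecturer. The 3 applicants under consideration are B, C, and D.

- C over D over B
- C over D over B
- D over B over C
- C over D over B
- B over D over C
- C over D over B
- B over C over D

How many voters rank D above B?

Ballots ranking D above B: 5.
Ballots ranking B above D: 2.
So 5 of 7 voters prefer D to B.

5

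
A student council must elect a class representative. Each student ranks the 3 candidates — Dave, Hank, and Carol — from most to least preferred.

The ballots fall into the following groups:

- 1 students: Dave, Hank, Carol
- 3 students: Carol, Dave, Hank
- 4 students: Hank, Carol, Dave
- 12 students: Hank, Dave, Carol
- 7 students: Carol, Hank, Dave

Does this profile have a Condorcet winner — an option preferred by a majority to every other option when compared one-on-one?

Yes

Head-to-head results (27 voters total):
Dave vs Hank: Hank wins 23–4.
Dave vs Carol: Carol wins 14–13.
Hank vs Carol: Hank wins 17–10.
Hank beats each rival — Dave (23–4), Carol (17–10) — so Hank is the Condorcet winner.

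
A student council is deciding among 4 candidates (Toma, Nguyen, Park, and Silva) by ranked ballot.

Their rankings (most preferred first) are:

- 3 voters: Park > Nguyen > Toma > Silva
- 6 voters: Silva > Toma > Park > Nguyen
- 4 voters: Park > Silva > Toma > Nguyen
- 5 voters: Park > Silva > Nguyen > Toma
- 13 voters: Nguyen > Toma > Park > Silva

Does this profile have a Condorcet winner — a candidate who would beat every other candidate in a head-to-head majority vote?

Head-to-head results (31 voters total):
Toma vs Nguyen: Nguyen wins 21–10.
Toma vs Park: Toma wins 19–12.
Toma vs Silva: Toma wins 16–15.
Nguyen vs Park: Park wins 18–13.
Nguyen vs Silva: Nguyen wins 16–15.
Park vs Silva: Park wins 25–6.
No candidate beats all others: Toma beats Park beats Nguyen beats Toma, a majority cycle.

No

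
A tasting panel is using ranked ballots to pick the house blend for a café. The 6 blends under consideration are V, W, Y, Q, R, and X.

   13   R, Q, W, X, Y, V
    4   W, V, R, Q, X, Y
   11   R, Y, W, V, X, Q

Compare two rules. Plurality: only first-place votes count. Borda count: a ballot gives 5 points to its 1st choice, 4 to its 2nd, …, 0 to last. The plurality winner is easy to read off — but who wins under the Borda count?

R

Plurality first-place counts: V 0, W 4, Y 0, Q 0, R 24, X 0 → R.
Borda totals: V 38, W 92, Y 57, Q 60, R 132, X 41 → R.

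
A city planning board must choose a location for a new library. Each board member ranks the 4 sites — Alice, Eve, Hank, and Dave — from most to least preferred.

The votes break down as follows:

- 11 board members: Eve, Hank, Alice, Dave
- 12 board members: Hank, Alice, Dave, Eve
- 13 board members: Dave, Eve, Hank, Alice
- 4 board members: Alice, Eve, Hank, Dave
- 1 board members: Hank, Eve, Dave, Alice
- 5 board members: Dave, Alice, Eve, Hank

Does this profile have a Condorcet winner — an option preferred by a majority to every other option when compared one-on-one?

No

Head-to-head results (46 voters total):
Alice vs Eve: Eve wins 25–21.
Alice vs Hank: Hank wins 37–9.
Alice vs Dave: Alice wins 27–19.
Eve vs Hank: Eve wins 33–13.
Eve vs Dave: Dave wins 30–16.
Hank vs Dave: Hank wins 28–18.
No candidate beats all others: Alice beats Dave beats Eve beats Alice, a majority cycle.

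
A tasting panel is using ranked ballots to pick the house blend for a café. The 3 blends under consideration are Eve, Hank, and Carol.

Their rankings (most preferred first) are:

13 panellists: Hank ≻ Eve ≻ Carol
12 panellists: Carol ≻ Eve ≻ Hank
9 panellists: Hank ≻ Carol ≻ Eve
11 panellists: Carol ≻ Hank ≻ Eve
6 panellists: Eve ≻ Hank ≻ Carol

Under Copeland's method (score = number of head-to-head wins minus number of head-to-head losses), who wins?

Pairwise results:
  Eve vs Hank: Hank wins 33–18.
  Eve vs Carol: Carol wins 32–19.
  Hank vs Carol: Hank wins 28–23.
Copeland scores (wins − losses):
  Eve: 0 − 2 = -2
  Hank: 2 − 0 = 2
  Carol: 1 − 1 = 0
Hank has the best Copeland score.

Hank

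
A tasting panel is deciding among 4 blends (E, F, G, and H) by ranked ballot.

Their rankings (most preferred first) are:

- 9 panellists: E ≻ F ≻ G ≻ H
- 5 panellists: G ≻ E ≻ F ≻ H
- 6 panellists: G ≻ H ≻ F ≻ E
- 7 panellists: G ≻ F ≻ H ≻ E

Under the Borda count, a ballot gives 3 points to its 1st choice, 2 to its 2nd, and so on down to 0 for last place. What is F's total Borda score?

Borda scores:
  E: 9·3 + 5·2 + 6·0 + 7·0 = 37
  F: 9·2 + 5·1 + 6·1 + 7·2 = 43
  G: 9·1 + 5·3 + 6·3 + 7·3 = 63
  H: 9·0 + 5·0 + 6·2 + 7·1 = 19

43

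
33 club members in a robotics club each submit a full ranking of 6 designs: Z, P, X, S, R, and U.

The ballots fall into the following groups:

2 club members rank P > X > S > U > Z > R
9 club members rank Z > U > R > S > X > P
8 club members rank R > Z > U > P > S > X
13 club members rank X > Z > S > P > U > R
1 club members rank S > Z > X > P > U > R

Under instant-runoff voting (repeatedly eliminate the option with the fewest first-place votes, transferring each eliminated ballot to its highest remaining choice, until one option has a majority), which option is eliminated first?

Round 1: X 13, Z 9, R 8, P 2, S 1, U 0. U has the fewest and is eliminated.
Round 2: X 13, Z 9, R 8, P 2, S 1. S has the fewest and is eliminated.
Round 3: X 13, Z 10, R 8, P 2. P has the fewest and is eliminated.
Round 4: X 15, Z 10, R 8. R has the fewest and is eliminated.
Round 5: Z 18, X 15. Z has a majority.

U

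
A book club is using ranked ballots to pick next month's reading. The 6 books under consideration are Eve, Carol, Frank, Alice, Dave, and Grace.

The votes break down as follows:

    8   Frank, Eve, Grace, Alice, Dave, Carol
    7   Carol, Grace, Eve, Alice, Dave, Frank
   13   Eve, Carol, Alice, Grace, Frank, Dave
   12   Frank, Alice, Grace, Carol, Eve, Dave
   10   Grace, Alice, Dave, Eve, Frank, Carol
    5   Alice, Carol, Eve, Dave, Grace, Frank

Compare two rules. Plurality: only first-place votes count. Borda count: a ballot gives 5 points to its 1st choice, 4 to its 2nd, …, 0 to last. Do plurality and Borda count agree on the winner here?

Plurality first-place counts: Eve 13, Carol 7, Frank 20, Alice 5, Dave 0, Grace 10 → Frank.
Borda totals: Eve 165, Carol 131, Frank 123, Alice 182, Dave 55, Grace 169 → Alice.
The two rules disagree: plurality picks Frank, Borda picks Alice.

No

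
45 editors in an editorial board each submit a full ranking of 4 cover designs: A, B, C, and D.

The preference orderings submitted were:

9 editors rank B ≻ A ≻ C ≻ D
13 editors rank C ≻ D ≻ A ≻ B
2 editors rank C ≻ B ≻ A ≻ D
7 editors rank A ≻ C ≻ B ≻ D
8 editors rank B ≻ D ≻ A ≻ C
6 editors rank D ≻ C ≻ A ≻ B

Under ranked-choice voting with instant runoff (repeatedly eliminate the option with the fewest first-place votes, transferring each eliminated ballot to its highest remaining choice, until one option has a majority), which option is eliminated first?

D

Round 1: B 17, C 15, A 7, D 6. D has the fewest and is eliminated.
Round 2: C 21, B 17, A 7. A has the fewest and is eliminated.
Round 3: C 28, B 17. C has a majority.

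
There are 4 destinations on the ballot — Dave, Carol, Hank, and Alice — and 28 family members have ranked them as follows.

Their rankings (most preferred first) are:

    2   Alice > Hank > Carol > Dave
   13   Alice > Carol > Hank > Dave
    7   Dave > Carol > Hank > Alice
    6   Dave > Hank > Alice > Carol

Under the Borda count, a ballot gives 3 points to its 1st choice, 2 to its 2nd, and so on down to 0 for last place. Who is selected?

Alice

Borda scores:
  Dave: 2·0 + 13·0 + 7·3 + 6·3 = 39
  Carol: 2·1 + 13·2 + 7·2 + 6·0 = 42
  Hank: 2·2 + 13·1 + 7·1 + 6·2 = 36
  Alice: 2·3 + 13·3 + 7·0 + 6·1 = 51
Alice has the highest total.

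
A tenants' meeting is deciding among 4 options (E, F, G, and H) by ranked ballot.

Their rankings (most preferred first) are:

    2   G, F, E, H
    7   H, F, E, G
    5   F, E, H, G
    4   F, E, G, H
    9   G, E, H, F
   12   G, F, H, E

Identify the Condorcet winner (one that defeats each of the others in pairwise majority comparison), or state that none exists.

Head-to-head results (39 voters total):
E vs F: F wins 30–9.
E vs G: G wins 23–16.
E vs H: E wins 20–19.
F vs G: G wins 23–16.
F vs H: F wins 23–16.
G vs H: G wins 27–12.
G beats each rival — E (23–16), F (23–16), H (27–12) — so G is the Condorcet winner.

G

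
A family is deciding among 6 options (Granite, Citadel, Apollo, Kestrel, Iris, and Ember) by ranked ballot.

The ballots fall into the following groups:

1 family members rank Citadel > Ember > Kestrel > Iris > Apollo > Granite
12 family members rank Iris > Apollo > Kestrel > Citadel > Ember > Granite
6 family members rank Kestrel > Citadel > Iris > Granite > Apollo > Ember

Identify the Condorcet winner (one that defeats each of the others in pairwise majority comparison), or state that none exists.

Head-to-head results (19 voters total):
Granite vs Citadel: Citadel wins 19–0.
Granite vs Apollo: Apollo wins 13–6.
Granite vs Kestrel: Kestrel wins 19–0.
Granite vs Iris: Iris wins 19–0.
Granite vs Ember: Ember wins 13–6.
Citadel vs Apollo: Apollo wins 12–7.
Citadel vs Kestrel: Kestrel wins 18–1.
Citadel vs Iris: Iris wins 12–7.
Citadel vs Ember: Citadel wins 19–0.
Apollo vs Kestrel: Apollo wins 12–7.
Apollo vs Iris: Iris wins 19–0.
Apollo vs Ember: Apollo wins 18–1.
Kestrel vs Iris: Iris wins 12–7.
Kestrel vs Ember: Kestrel wins 18–1.
Iris vs Ember: Iris wins 18–1.
Iris beats each rival — Granite (19–0), Citadel (12–7), Apollo (19–0), Kestrel (12–7), Ember (18–1) — so Iris is the Condorcet winner.

Iris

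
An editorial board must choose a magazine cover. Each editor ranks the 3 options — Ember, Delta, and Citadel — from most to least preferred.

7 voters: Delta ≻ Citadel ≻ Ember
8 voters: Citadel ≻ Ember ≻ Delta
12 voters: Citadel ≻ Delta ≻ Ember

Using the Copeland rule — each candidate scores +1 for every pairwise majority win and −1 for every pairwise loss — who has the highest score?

Pairwise results:
  Ember vs Delta: Delta wins 19–8.
  Ember vs Citadel: Citadel wins 27–0.
  Delta vs Citadel: Citadel wins 20–7.
Copeland scores (wins − losses):
  Ember: 0 − 2 = -2
  Delta: 1 − 1 = 0
  Citadel: 2 − 0 = 2
Citadel has the best Copeland score.

Citadel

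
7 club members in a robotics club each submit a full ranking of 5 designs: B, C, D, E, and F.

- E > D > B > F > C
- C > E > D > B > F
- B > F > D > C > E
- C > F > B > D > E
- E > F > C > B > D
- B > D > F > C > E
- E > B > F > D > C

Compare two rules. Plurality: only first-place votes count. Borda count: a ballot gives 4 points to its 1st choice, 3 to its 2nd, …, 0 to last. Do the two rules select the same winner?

Plurality first-place counts: B 2, C 2, D 0, E 3, F 0 → E.
Borda totals: B 17, C 12, D 12, E 15, F 14 → B.
The two rules disagree: plurality picks E, Borda picks B.

No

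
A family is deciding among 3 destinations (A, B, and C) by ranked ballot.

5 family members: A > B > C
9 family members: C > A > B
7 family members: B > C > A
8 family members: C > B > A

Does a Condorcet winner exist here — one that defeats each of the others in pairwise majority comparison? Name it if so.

Head-to-head results (29 voters total):
A vs B: B wins 15–14.
A vs C: C wins 24–5.
B vs C: C wins 17–12.
C beats each rival — A (24–5), B (17–12) — so C is the Condorcet winner.

C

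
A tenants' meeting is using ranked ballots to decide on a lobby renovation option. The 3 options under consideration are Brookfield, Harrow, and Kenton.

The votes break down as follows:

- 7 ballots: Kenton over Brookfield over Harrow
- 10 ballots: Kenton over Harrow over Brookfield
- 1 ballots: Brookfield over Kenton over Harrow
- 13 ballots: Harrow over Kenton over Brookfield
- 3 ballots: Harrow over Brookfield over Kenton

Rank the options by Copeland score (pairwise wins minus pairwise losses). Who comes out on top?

Pairwise results:
  Brookfield vs Harrow: Harrow wins 26–8.
  Brookfield vs Kenton: Kenton wins 30–4.
  Harrow vs Kenton: Kenton wins 18–16.
Copeland scores (wins − losses):
  Brookfield: 0 − 2 = -2
  Harrow: 1 − 1 = 0
  Kenton: 2 − 0 = 2
Kenton has the best Copeland score.

Kenton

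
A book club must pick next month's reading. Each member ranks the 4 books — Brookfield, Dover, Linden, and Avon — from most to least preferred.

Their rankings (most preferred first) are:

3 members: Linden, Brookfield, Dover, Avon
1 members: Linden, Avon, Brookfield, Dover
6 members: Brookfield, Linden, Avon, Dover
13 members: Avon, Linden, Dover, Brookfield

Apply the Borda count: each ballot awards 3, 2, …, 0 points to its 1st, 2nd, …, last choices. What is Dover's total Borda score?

16

Borda scores:
  Brookfield: 3·2 + 1 + 6·3 + 13·0 = 25
  Dover: 3·1 + 0 + 6·0 + 13·1 = 16
  Linden: 3·3 + 3 + 6·2 + 13·2 = 50
  Avon: 3·0 + 2 + 6·1 + 13·3 = 47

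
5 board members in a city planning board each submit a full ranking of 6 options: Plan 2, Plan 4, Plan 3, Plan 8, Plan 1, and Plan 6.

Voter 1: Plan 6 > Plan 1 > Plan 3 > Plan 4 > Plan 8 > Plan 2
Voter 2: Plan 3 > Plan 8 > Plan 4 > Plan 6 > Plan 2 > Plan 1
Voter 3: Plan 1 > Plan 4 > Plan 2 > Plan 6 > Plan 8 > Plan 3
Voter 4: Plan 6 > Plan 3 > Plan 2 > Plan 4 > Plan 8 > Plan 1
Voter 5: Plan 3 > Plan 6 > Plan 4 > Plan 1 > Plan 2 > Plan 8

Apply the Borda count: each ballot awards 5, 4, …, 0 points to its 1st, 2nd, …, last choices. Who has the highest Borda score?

Borda scores:
  Plan 2: 0 + 1 + 3 + 3 + 1 = 8
  Plan 4: 2 + 3 + 4 + 2 + 3 = 14
  Plan 3: 3 + 5 + 0 + 4 + 5 = 17
  Plan 8: 1 + 4 + 1 + 1 + 0 = 7
  Plan 1: 4 + 0 + 5 + 0 + 2 = 11
  Plan 6: 5 + 2 + 2 + 5 + 4 = 18
Plan 6 has the highest total.

Plan 6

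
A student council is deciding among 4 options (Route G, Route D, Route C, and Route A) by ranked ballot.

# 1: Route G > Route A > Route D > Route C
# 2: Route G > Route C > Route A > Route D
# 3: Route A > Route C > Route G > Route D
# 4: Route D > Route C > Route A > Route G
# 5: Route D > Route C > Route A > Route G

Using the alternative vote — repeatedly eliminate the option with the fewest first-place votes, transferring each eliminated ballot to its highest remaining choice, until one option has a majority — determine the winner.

Route G

Round 1: Route G 2, Route D 2, Route A 1, Route C 0. Route C has the fewest and is eliminated.
Round 2: Route G 2, Route D 2, Route A 1. Route A has the fewest and is eliminated.
Round 3: Route G 3, Route D 2. Route G has a majority.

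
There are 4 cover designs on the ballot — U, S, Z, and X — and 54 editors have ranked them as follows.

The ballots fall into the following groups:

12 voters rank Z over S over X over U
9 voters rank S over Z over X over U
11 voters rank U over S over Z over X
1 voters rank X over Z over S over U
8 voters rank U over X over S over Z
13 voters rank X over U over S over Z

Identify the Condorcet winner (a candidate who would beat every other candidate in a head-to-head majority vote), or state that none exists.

Head-to-head results (54 voters total):
U vs S: U wins 32–22.
U vs Z: U wins 32–22.
U vs X: X wins 35–19.
S vs Z: S wins 41–13.
S vs X: S wins 32–22.
Z vs X: Z wins 32–22.
No candidate beats all others: U beats S beats X beats U, a majority cycle.

None — there is no Condorcet winner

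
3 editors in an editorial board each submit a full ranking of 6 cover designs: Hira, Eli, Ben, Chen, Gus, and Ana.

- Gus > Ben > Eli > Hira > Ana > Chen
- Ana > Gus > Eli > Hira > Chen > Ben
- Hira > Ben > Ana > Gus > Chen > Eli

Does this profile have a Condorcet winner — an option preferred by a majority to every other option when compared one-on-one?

No

Head-to-head results (3 voters total):
Hira vs Eli: Eli wins 2–1.
Hira vs Ben: Hira wins 2–1.
Hira vs Chen: Hira wins 3–0.
Hira vs Gus: Gus wins 2–1.
Hira vs Ana: Hira wins 2–1.
Eli vs Ben: Ben wins 2–1.
Eli vs Chen: Eli wins 2–1.
Eli vs Gus: Gus wins 3–0.
Eli vs Ana: Ana wins 2–1.
Ben vs Chen: Ben wins 2–1.
Ben vs Gus: Gus wins 2–1.
Ben vs Ana: Ben wins 2–1.
Chen vs Gus: Gus wins 3–0.
Chen vs Ana: Ana wins 3–0.
Gus vs Ana: Ana wins 2–1.
No candidate beats all others: Hira beats Ben beats Eli beats Hira, a majority cycle.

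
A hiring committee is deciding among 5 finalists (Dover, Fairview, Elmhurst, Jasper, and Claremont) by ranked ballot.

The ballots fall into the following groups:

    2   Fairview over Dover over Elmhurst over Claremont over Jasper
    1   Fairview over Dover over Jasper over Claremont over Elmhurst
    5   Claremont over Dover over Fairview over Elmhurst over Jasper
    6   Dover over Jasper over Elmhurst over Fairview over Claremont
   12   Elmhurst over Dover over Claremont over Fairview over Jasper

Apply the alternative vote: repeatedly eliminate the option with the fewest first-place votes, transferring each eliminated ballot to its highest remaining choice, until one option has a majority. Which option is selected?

Round 1: Elmhurst 12, Dover 6, Claremont 5, Fairview 3, Jasper 0. Jasper has the fewest and is eliminated.
Round 2: Elmhurst 12, Dover 6, Claremont 5, Fairview 3. Fairview has the fewest and is eliminated.
Round 3: Elmhurst 12, Dover 9, Claremont 5. Claremont has the fewest and is eliminated.
Round 4: Dover 14, Elmhurst 12. Dover has a majority.

Dover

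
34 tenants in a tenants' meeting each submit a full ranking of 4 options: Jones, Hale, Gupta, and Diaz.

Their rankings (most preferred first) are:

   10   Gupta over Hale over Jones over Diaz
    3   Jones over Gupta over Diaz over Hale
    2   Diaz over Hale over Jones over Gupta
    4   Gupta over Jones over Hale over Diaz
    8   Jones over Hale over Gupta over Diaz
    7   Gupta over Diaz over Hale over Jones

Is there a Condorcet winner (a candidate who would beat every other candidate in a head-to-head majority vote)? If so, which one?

Head-to-head results (34 voters total):
Jones vs Hale: Hale wins 19–15.
Jones vs Gupta: Gupta wins 21–13.
Jones vs Diaz: Jones wins 25–9.
Hale vs Gupta: Gupta wins 24–10.
Hale vs Diaz: Hale wins 22–12.
Gupta vs Diaz: Gupta wins 32–2.
Gupta beats each rival — Jones (21–13), Hale (24–10), Diaz (32–2) — so Gupta is the Condorcet winner.

Gupta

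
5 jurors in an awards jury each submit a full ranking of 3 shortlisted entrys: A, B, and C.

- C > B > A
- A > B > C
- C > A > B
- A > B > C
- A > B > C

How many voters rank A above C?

Ballots ranking A above C: 3.
Ballots ranking C above A: 2.
So 3 of 5 voters prefer A to C.

3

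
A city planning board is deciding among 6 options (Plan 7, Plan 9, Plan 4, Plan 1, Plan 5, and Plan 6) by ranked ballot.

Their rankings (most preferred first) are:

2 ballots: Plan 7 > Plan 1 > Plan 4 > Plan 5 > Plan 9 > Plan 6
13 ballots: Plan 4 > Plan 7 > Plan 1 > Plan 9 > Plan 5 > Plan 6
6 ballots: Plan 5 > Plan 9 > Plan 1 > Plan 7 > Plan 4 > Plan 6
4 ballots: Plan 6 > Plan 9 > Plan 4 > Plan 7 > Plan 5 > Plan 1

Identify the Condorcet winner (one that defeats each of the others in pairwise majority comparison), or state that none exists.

Head-to-head results (25 voters total):
Plan 7 vs Plan 9: Plan 7 wins 15–10.
Plan 7 vs Plan 4: Plan 4 wins 17–8.
Plan 7 vs Plan 1: Plan 7 wins 19–6.
Plan 7 vs Plan 5: Plan 7 wins 19–6.
Plan 7 vs Plan 6: Plan 7 wins 21–4.
Plan 9 vs Plan 4: Plan 4 wins 15–10.
Plan 9 vs Plan 1: Plan 1 wins 15–10.
Plan 9 vs Plan 5: Plan 9 wins 17–8.
Plan 9 vs Plan 6: Plan 9 wins 21–4.
Plan 4 vs Plan 1: Plan 4 wins 17–8.
Plan 4 vs Plan 5: Plan 4 wins 19–6.
Plan 4 vs Plan 6: Plan 4 wins 21–4.
Plan 1 vs Plan 5: Plan 1 wins 15–10.
Plan 1 vs Plan 6: Plan 1 wins 21–4.
Plan 5 vs Plan 6: Plan 5 wins 21–4.
Plan 4 beats each rival — Plan 7 (17–8), Plan 9 (15–10), Plan 1 (17–8), Plan 5 (19–6), Plan 6 (21–4) — so Plan 4 is the Condorcet winner.

Plan 4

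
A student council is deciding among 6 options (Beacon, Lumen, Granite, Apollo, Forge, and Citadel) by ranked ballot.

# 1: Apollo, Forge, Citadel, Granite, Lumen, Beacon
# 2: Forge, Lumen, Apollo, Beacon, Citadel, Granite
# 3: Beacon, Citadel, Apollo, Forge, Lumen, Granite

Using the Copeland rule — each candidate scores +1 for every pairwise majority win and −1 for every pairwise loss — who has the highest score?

Pairwise results:
  Beacon vs Lumen: Lumen wins 2–1.
  Beacon vs Granite: Beacon wins 2–1.
  Beacon vs Apollo: Apollo wins 2–1.
  Beacon vs Forge: Forge wins 2–1.
  Beacon vs Citadel: Beacon wins 2–1.
  Lumen vs Granite: Lumen wins 2–1.
  Lumen vs Apollo: Apollo wins 2–1.
  Lumen vs Forge: Forge wins 3–0.
  Lumen vs Citadel: Citadel wins 2–1.
  Granite vs Apollo: Apollo wins 3–0.
  Granite vs Forge: Forge wins 3–0.
  Granite vs Citadel: Citadel wins 3–0.
  Apollo vs Forge: Apollo wins 2–1.
  Apollo vs Citadel: Apollo wins 2–1.
  Forge vs Citadel: Forge wins 2–1.
Copeland scores (wins − losses):
  Beacon: 2 − 3 = -1
  Lumen: 2 − 3 = -1
  Granite: 0 − 5 = -5
  Apollo: 5 − 0 = 5
  Forge: 4 − 1 = 3
  Citadel: 2 − 3 = -1
Apollo has the best Copeland score.

Apollo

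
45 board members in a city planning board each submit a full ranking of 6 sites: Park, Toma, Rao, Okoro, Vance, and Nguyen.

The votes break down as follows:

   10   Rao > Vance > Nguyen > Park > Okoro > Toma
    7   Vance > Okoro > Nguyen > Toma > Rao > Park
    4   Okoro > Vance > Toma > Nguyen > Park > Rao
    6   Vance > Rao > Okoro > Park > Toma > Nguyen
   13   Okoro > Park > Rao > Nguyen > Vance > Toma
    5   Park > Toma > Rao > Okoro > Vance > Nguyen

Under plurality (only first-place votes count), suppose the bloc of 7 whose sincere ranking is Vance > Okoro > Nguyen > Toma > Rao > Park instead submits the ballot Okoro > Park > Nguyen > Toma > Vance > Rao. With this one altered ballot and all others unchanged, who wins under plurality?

Okoro

First-place totals with the altered ballot: Park 5, Toma 0, Rao 10, Okoro 24, Vance 6, Nguyen 0.
The winner is unchanged: still Okoro.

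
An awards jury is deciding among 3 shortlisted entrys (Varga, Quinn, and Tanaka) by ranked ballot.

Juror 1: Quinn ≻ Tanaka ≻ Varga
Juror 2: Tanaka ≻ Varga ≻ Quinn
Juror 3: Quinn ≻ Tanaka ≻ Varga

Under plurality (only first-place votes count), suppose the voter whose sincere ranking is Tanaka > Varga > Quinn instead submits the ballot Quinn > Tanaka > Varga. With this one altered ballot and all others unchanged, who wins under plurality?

Quinn

First-place totals with the altered ballot: Varga 0, Quinn 3, Tanaka 0.
The winner is unchanged: still Quinn.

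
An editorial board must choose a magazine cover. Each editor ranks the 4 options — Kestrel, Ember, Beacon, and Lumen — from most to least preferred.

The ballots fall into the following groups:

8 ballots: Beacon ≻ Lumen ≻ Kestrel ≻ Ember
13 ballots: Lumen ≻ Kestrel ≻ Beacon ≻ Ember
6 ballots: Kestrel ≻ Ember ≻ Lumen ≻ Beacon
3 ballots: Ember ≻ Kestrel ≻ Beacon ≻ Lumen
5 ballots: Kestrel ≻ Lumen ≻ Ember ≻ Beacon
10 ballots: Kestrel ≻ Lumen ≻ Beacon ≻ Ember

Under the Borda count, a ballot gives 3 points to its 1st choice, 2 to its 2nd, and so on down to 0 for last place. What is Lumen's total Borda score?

91

Borda scores:
  Kestrel: 8·1 + 13·2 + 6·3 + 3·2 + 5·3 + 10·3 = 103
  Ember: 8·0 + 13·0 + 6·2 + 3·3 + 5·1 + 10·0 = 26
  Beacon: 8·3 + 13·1 + 6·0 + 3·1 + 5·0 + 10·1 = 50
  Lumen: 8·2 + 13·3 + 6·1 + 3·0 + 5·2 + 10·2 = 91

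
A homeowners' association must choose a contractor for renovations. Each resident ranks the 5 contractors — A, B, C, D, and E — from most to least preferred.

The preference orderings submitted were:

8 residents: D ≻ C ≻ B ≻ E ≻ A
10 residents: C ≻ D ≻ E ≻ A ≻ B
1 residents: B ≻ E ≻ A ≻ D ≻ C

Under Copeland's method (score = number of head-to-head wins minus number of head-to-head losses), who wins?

C

Pairwise results:
  A vs B: A wins 10–9.
  A vs C: C wins 18–1.
  A vs D: D wins 18–1.
  A vs E: E wins 19–0.
  B vs C: C wins 18–1.
  B vs D: D wins 18–1.
  B vs E: E wins 10–9.
  C vs D: C wins 10–9.
  C vs E: C wins 18–1.
  D vs E: D wins 18–1.
Copeland scores (wins − losses):
  A: 1 − 3 = -2
  B: 0 − 4 = -4
  C: 4 − 0 = 4
  D: 3 − 1 = 2
  E: 2 − 2 = 0
C has the best Copeland score.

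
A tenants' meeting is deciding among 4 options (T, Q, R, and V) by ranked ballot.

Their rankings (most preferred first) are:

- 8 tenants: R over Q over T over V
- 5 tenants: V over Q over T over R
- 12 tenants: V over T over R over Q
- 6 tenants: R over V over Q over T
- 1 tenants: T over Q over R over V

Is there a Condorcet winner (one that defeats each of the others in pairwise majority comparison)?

Head-to-head results (32 voters total):
T vs Q: Q wins 19–13.
T vs R: T wins 18–14.
T vs V: V wins 23–9.
Q vs R: R wins 26–6.
Q vs V: V wins 23–9.
R vs V: V wins 17–15.
V beats each rival — T (23–9), Q (23–9), R (17–15) — so V is the Condorcet winner.

Yes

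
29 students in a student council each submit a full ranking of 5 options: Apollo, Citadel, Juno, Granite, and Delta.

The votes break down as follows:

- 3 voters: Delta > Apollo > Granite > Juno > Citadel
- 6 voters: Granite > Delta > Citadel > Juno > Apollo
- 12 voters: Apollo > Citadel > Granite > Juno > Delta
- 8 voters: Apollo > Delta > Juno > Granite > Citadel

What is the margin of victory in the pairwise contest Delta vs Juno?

Ballots ranking Delta above Juno: 3+6+8 = 17.
Ballots ranking Juno above Delta: 12.
Delta wins 17–12, a margin of 5.

5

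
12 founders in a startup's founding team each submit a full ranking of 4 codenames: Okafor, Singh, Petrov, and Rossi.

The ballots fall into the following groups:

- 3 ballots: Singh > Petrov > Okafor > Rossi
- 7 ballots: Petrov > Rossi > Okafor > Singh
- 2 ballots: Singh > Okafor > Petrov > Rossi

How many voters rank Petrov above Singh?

7

Ballots ranking Petrov above Singh: 7.
Ballots ranking Singh above Petrov: 3+2 = 5.
So 7 of 12 voters prefer Petrov to Singh.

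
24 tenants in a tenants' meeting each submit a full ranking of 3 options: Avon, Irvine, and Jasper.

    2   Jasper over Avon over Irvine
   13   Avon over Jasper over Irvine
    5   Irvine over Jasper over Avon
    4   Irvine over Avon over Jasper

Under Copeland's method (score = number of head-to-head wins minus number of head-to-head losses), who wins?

Avon

Pairwise results:
  Avon vs Irvine: Avon wins 15–9.
  Avon vs Jasper: Avon wins 17–7.
  Irvine vs Jasper: Jasper wins 15–9.
Copeland scores (wins − losses):
  Avon: 2 − 0 = 2
  Irvine: 0 − 2 = -2
  Jasper: 1 − 1 = 0
Avon has the best Copeland score.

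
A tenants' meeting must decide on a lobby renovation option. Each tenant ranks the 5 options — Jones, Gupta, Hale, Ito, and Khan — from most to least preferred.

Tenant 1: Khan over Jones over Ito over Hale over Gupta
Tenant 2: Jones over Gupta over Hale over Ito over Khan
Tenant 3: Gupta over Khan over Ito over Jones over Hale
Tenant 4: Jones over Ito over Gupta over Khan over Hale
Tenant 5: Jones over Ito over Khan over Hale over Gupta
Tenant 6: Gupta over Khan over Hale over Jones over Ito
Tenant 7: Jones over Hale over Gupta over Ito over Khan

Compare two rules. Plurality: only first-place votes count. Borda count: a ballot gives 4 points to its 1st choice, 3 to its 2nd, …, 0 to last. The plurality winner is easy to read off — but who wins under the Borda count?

Jones

Plurality first-place counts: Jones 4, Gupta 2, Hale 0, Ito 0, Khan 1 → Jones.
Borda totals: Jones 21, Gupta 15, Hale 9, Ito 12, Khan 13 → Jones.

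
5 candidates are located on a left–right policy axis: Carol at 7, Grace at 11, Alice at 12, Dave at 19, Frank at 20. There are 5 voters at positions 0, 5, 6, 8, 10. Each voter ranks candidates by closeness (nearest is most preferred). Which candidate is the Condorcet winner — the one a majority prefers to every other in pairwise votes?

With single-peaked preferences on a line, the Condorcet winner is the candidate closest to the median voter.
The median voter (position 6) is closest to Carol at 7.
Check: Carol vs Frank — voters closer to Carol: 5 of 5.

Carol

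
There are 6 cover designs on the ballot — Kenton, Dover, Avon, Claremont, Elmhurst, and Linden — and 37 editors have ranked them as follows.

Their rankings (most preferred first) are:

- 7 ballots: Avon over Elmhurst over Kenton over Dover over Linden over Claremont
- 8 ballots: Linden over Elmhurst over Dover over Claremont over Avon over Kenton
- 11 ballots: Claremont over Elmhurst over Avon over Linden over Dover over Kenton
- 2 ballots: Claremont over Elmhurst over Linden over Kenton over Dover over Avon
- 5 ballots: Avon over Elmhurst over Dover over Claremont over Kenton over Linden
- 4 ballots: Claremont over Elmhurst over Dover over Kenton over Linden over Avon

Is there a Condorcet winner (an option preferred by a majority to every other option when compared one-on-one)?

Head-to-head results (37 voters total):
Kenton vs Dover: Dover wins 28–9.
Kenton vs Avon: Avon wins 31–6.
Kenton vs Claremont: Claremont wins 30–7.
Kenton vs Elmhurst: Elmhurst wins 37–0.
Kenton vs Linden: Linden wins 21–16.
Dover vs Avon: Avon wins 23–14.
Dover vs Claremont: Dover wins 20–17.
Dover vs Elmhurst: Elmhurst wins 37–0.
Dover vs Linden: Linden wins 21–16.
Avon vs Claremont: Claremont wins 25–12.
Avon vs Elmhurst: Elmhurst wins 25–12.
Avon vs Linden: Avon wins 23–14.
Claremont vs Elmhurst: Elmhurst wins 20–17.
Claremont vs Linden: Claremont wins 22–15.
Elmhurst vs Linden: Elmhurst wins 29–8.
Elmhurst beats each rival — Kenton (37–0), Dover (37–0), Avon (25–12), Claremont (20–17), Linden (29–8) — so Elmhurst is the Condorcet winner.

Yes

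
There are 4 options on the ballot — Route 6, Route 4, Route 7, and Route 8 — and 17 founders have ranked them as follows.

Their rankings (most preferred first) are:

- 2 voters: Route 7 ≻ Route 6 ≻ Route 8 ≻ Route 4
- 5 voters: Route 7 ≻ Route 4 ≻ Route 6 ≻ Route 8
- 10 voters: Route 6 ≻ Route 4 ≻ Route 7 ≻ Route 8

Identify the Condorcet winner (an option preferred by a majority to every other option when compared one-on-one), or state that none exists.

Head-to-head results (17 voters total):
Route 6 vs Route 4: Route 6 wins 12–5.
Route 6 vs Route 7: Route 6 wins 10–7.
Route 6 vs Route 8: Route 6 wins 17–0.
Route 4 vs Route 7: Route 4 wins 10–7.
Route 4 vs Route 8: Route 4 wins 15–2.
Route 7 vs Route 8: Route 7 wins 17–0.
Route 6 beats each rival — Route 4 (12–5), Route 7 (10–7), Route 8 (17–0) — so Route 6 is the Condorcet winner.

Route 6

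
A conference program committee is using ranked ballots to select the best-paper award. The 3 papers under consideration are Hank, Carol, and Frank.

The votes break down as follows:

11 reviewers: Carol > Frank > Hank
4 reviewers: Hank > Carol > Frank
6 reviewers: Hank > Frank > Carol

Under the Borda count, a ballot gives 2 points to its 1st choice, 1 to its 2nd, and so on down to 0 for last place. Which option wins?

Borda scores:
  Hank: 11·0 + 4·2 + 6·2 = 20
  Carol: 11·2 + 4·1 + 6·0 = 26
  Frank: 11·1 + 4·0 + 6·1 = 17
Carol has the highest total.

Carol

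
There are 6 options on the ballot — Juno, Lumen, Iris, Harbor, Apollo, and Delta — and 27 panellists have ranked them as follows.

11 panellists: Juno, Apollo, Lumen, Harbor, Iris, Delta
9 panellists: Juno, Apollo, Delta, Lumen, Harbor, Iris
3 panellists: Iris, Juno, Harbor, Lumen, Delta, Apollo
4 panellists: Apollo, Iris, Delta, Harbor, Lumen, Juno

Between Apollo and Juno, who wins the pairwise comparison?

Juno

Ballots ranking Apollo above Juno: 4.
Ballots ranking Juno above Apollo: 11+9+3 = 23.
Juno wins the head-to-head, 23–4.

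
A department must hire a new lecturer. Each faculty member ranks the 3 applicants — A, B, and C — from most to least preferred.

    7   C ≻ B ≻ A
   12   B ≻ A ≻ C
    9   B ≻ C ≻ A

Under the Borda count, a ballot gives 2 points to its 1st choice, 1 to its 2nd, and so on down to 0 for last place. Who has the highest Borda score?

B

Borda scores:
  A: 7·0 + 12·1 + 9·0 = 12
  B: 7·1 + 12·2 + 9·2 = 49
  C: 7·2 + 12·0 + 9·1 = 23
B has the highest total.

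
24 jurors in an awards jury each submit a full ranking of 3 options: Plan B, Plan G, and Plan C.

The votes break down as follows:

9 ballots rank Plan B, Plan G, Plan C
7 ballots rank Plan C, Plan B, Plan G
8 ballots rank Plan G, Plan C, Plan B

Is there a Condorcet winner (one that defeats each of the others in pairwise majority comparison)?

No

Head-to-head results (24 voters total):
Plan B vs Plan G: Plan B wins 16–8.
Plan B vs Plan C: Plan C wins 15–9.
Plan G vs Plan C: Plan G wins 17–7.
No candidate beats all others: Plan B beats Plan G beats Plan C beats Plan B, a majority cycle.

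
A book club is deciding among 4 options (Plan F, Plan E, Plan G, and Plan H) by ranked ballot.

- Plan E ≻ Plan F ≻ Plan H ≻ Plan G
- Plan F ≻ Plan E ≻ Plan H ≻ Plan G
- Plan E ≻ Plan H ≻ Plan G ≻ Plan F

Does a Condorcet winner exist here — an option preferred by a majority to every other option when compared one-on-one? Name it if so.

Head-to-head results (3 voters total):
Plan F vs Plan E: Plan E wins 2–1.
Plan F vs Plan G: Plan F wins 2–1.
Plan F vs Plan H: Plan F wins 2–1.
Plan E vs Plan G: Plan E wins 3–0.
Plan E vs Plan H: Plan E wins 3–0.
Plan G vs Plan H: Plan H wins 3–0.
Plan E beats each rival — Plan F (2–1), Plan G (3–0), Plan H (3–0) — so Plan E is the Condorcet winner.

Plan E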